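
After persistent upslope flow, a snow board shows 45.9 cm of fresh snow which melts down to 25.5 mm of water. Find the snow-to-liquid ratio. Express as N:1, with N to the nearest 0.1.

Ratio = snow depth / SWE = 459 mm / 25.5 mm = 18.0, i.e. 18.0:1.

ratio ≈ 18.0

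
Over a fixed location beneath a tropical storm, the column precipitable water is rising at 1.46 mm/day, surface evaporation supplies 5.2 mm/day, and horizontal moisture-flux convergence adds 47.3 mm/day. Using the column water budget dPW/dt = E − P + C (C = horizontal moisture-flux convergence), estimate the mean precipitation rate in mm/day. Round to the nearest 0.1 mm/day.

P ≈ 51.0 mm/day

dPW/dt = +1.46 mm/day.
P = E + C − dPW/dt = 5.2 + (47.3) − (+1.46) = 51.0 mm/day.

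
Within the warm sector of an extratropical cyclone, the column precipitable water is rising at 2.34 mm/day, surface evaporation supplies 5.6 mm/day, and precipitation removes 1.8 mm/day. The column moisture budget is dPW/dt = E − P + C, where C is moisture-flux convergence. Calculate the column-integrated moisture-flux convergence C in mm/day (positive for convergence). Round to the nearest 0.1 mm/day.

C ≈ -1.5 mm/day

dPW/dt = +2.34 mm/day.
C = dPW/dt − E + P = (+2.34) − 5.6 + 1.8 = -1.5 mm/day.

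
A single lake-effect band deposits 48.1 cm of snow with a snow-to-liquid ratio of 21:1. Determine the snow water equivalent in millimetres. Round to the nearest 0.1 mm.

SWE ≈ 22.9 mm

SWE = snow depth / ratio = 48.1 cm / 21 = 2.290 cm = 22.9 mm.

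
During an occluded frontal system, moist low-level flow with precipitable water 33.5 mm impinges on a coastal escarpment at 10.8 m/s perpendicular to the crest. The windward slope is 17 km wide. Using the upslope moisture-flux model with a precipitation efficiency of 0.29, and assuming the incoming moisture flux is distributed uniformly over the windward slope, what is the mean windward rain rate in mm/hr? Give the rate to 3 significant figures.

Incoming column moisture flux per unit ridge length: F = V × PW = 10.8 × 33.5 = 361.8 mm·m/s.
Spread over the 17 km slope with efficiency ε = 0.29: R = ε·F/W = 0.29 × 361.8 / 17000 m = 6.172e-03 mm/s.
R = 6.172e-03 × 3600 = 22.2 mm/hr.

R ≈ 22.2 mm/hr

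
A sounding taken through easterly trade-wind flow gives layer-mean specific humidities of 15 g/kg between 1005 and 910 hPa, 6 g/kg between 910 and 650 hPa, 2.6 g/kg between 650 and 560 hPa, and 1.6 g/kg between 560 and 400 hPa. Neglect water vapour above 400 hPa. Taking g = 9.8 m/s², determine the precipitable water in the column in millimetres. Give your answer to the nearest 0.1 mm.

Precipitable water is the column-integrated vapour mass per unit area: PW = (1/g) Σ q̄ Δp, with q in kg/kg and Δp in Pa (1 kg/m² of water = 1 mm).
Layer 1005–910 hPa: Δp = 95 hPa = 9500 Pa, q̄ = 0.015 kg/kg → 0.015 × 9500 / 9.8 = 14.54 mm
Layer 910–650 hPa: Δp = 260 hPa = 26000 Pa, q̄ = 0.006 kg/kg → 0.006 × 26000 / 9.8 = 15.92 mm
Layer 650–560 hPa: Δp = 90 hPa = 9000 Pa, q̄ = 0.0026 kg/kg → 0.0026 × 9000 / 9.8 = 2.39 mm
Layer 560–400 hPa: Δp = 160 hPa = 16000 Pa, q̄ = 0.0016 kg/kg → 0.0016 × 16000 / 9.8 = 2.61 mm
PW = 14.54 + 15.92 + 2.39 + 2.61 = 35.46 ≈ 35.5 mm.

PW ≈ 35.5 mm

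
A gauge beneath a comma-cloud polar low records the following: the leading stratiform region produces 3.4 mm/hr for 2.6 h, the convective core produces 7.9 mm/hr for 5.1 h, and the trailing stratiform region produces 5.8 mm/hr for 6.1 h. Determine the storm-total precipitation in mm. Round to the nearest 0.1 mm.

Total = Σ Rᵢ Δtᵢ = 3.4 × 2.6 + 7.9 × 5.1 + 5.8 × 6.1
      = 8.84 + 40.29 + 35.38 = 84.5 mm.

total ≈ 84.5 mm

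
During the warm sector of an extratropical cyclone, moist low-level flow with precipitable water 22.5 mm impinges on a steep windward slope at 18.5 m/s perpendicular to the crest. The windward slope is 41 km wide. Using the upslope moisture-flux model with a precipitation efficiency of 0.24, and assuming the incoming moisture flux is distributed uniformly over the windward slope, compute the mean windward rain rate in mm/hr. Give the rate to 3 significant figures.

Incoming column moisture flux per unit ridge length: F = V × PW = 18.5 × 22.5 = 416.25 mm·m/s.
Spread over the 41 km slope with efficiency ε = 0.24: R = ε·F/W = 0.24 × 416.25 / 41000 m = 2.437e-03 mm/s.
R = 2.437e-03 × 3600 = 8.77 mm/hr.

R ≈ 8.77 mm/hr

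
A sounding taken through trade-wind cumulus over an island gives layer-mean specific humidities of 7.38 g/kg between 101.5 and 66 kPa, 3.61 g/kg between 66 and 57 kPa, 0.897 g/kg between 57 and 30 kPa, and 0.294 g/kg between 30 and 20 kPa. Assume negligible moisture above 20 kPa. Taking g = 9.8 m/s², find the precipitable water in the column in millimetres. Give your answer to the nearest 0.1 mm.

PW ≈ 32.8 mm

Precipitable water is the column-integrated vapour mass per unit area: PW = (1/g) Σ q̄ Δp, with q in kg/kg and Δp in Pa (1 kg/m² of water = 1 mm).
Layer 101.5–66 kPa: Δp = 355 hPa = 35500 Pa, q̄ = 0.00738 kg/kg → 0.00738 × 35500 / 9.8 = 26.73 mm
Layer 66–57 kPa: Δp = 90 hPa = 9000 Pa, q̄ = 0.00361 kg/kg → 0.00361 × 9000 / 9.8 = 3.32 mm
Layer 57–30 kPa: Δp = 270 hPa = 27000 Pa, q̄ = 0.000897 kg/kg → 0.000897 × 27000 / 9.8 = 2.47 mm
Layer 30–20 kPa: Δp = 100 hPa = 10000 Pa, q̄ = 0.000294 kg/kg → 0.000294 × 10000 / 9.8 = 0.30 mm
PW = 26.73 + 3.32 + 2.47 + 0.30 = 32.82 ≈ 32.8 mm.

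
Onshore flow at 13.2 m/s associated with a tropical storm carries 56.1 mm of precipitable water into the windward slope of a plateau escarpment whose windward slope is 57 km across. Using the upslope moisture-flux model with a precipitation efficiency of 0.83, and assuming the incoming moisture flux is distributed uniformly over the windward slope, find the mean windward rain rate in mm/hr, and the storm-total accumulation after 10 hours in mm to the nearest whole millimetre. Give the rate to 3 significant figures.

Incoming column moisture flux per unit ridge length: F = V × PW = 13.2 × 56.1 = 740.52 mm·m/s.
Spread over the 57 km slope with efficiency ε = 0.83: R = ε·F/W = 0.83 × 740.52 / 57000 m = 1.078e-02 mm/s.
R = 1.078e-02 × 3600 = 38.8 mm/hr.
Over 10 h: total = 38.8 × 10 = 388 mm.

R ≈ 38.8 mm/hr; total ≈ 388 mm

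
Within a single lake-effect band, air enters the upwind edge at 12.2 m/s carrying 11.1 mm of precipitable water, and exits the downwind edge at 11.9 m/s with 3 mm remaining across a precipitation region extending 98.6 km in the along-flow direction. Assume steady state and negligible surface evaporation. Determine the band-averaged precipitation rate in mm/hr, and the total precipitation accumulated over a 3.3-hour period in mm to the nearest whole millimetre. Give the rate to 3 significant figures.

Column moisture flux per unit crosswind length is F = V × PW.
Inflow: F_in = 12.2 × 11.1 = 135.42 mm·m/s
Outflow: F_out = 11.9 × 3 = 35.7 mm·m/s
Steady-state rate R = (F_in − F_out)/L = (135.42 − 35.7) / 98600 m = 1.011e-03 mm/s.
R = 1.011e-03 × 3600 = 3.64 mm/hr.
Over 3.3 h: total = 3.64 × 3.3 = 12.012 ≈ 12 mm.

R ≈ 3.64 mm/hr; total ≈ 12 mm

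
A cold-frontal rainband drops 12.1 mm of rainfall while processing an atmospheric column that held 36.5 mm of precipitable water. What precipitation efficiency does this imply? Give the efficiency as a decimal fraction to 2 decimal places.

ε = rainfall / PW = 12.1 / 36.5 = 0.33.

ε ≈ 0.33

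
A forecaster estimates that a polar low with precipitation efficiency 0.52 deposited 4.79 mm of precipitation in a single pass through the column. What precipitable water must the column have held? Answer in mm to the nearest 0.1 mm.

PW ≈ 9.2 mm

PW = precipitation / ε = 4.79 / 0.52 = 9.2 mm.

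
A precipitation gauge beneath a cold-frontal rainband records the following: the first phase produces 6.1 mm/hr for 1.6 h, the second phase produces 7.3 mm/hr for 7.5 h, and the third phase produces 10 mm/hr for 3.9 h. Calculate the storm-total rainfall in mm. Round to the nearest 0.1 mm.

total ≈ 103.5 mm

Total = Σ Rᵢ Δtᵢ = 6.1 × 1.6 + 7.3 × 7.5 + 10 × 3.9
      = 9.76 + 54.75 + 39 = 103.5 mm.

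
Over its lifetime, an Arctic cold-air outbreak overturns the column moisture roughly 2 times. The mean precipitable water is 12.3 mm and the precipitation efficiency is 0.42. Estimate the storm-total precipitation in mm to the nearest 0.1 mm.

Each cycle deposits ε × PW = 0.42 × 12.3 = 5.166 mm.
Over 2 cycles: 2 × 5.166 = 10.3 mm.

precipitation ≈ 10.3 mm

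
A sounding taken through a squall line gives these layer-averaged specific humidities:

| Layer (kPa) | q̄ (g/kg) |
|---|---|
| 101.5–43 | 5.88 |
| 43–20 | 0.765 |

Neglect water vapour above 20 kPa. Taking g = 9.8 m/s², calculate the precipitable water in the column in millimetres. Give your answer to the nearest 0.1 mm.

PW ≈ 36.9 mm

Precipitable water is the column-integrated vapour mass per unit area: PW = (1/g) Σ q̄ Δp, with q in kg/kg and Δp in Pa (1 kg/m² of water = 1 mm).
Layer 101.5–43 kPa: Δp = 585 hPa = 58500 Pa, q̄ = 0.00588 kg/kg → 0.00588 × 58500 / 9.8 = 35.10 mm
Layer 43–20 kPa: Δp = 230 hPa = 23000 Pa, q̄ = 0.000765 kg/kg → 0.000765 × 23000 / 9.8 = 1.80 mm
PW = 35.10 + 1.80 = 36.90 ≈ 36.9 mm.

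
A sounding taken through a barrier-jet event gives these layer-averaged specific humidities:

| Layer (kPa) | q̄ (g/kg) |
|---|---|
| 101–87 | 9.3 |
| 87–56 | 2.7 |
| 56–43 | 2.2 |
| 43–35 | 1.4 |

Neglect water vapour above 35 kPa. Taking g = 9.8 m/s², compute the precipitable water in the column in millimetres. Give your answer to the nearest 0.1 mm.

Precipitable water is the column-integrated vapour mass per unit area: PW = (1/g) Σ q̄ Δp, with q in kg/kg and Δp in Pa (1 kg/m² of water = 1 mm).
Layer 101–87 kPa: Δp = 140 hPa = 14000 Pa, q̄ = 0.0093 kg/kg → 0.0093 × 14000 / 9.8 = 13.29 mm
Layer 87–56 kPa: Δp = 310 hPa = 31000 Pa, q̄ = 0.0027 kg/kg → 0.0027 × 31000 / 9.8 = 8.54 mm
Layer 56–43 kPa: Δp = 130 hPa = 13000 Pa, q̄ = 0.0022 kg/kg → 0.0022 × 13000 / 9.8 = 2.92 mm
Layer 43–35 kPa: Δp = 80 hPa = 8000 Pa, q̄ = 0.0014 kg/kg → 0.0014 × 8000 / 9.8 = 1.14 mm
PW = 13.29 + 8.54 + 2.92 + 1.14 = 25.89 ≈ 25.9 mm.

PW ≈ 25.9 mm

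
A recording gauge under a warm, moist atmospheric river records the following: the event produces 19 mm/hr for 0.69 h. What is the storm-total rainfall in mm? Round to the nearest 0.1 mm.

total ≈ 13.1 mm

Total = Σ Rᵢ Δtᵢ = 19 × 0.69
      = 13.11 = 13.1 mm.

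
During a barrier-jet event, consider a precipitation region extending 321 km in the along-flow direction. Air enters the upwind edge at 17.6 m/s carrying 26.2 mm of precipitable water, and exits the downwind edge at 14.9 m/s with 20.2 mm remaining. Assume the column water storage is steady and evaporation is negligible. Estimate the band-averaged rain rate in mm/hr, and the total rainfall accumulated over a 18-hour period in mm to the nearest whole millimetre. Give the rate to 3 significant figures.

Column moisture flux per unit crosswind length is F = V × PW.
Inflow: F_in = 17.6 × 26.2 = 461.12 mm·m/s
Outflow: F_out = 14.9 × 20.2 = 300.98 mm·m/s
Steady-state rate R = (F_in − F_out)/L = (461.12 − 300.98) / 321000 m = 4.989e-04 mm/s.
R = 4.989e-04 × 3600 = 1.80 mm/hr.
Over 18 h: total = 1.80 × 18 = 32.4 ≈ 32 mm.

R ≈ 1.80 mm/hr; total ≈ 32 mm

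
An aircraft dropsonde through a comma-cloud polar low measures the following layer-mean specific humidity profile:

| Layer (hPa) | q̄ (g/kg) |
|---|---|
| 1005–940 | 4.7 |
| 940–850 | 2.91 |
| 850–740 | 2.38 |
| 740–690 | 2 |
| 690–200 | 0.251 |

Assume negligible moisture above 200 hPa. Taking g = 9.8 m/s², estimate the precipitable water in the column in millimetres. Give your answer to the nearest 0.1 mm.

Precipitable water is the column-integrated vapour mass per unit area: PW = (1/g) Σ q̄ Δp, with q in kg/kg and Δp in Pa (1 kg/m² of water = 1 mm).
Layer 1005–940 hPa: Δp = 65 hPa = 6500 Pa, q̄ = 0.0047 kg/kg → 0.0047 × 6500 / 9.8 = 3.12 mm
Layer 940–850 hPa: Δp = 90 hPa = 9000 Pa, q̄ = 0.00291 kg/kg → 0.00291 × 9000 / 9.8 = 2.67 mm
Layer 850–740 hPa: Δp = 110 hPa = 11000 Pa, q̄ = 0.00238 kg/kg → 0.00238 × 11000 / 9.8 = 2.67 mm
Layer 740–690 hPa: Δp = 50 hPa = 5000 Pa, q̄ = 0.002 kg/kg → 0.002 × 5000 / 9.8 = 1.02 mm
Layer 690–200 hPa: Δp = 490 hPa = 49000 Pa, q̄ = 0.000251 kg/kg → 0.000251 × 49000 / 9.8 = 1.25 mm
PW = 3.12 + 2.67 + 2.67 + 1.02 + 1.25 = 10.73 ≈ 10.7 mm.

PW ≈ 10.7 mm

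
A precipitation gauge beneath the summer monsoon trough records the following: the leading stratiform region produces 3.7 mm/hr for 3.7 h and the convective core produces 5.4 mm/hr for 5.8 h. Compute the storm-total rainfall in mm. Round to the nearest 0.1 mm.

total ≈ 45.0 mm

Total = Σ Rᵢ Δtᵢ = 3.7 × 3.7 + 5.4 × 5.8
      = 13.69 + 31.32 = 45.0 mm.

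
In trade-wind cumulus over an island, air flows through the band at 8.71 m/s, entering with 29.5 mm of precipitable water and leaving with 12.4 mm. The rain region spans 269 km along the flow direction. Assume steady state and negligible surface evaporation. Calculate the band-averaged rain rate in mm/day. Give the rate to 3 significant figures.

R ≈ 47.8 mm/day

Column moisture flux per unit crosswind length is F = V × PW.
Inflow: F_in = 8.71 × 29.5 = 256.945 mm·m/s
Outflow: F_out = 8.71 × 12.4 = 108.004 mm·m/s
Steady-state rate R = (F_in − F_out)/L = (256.945 − 108.004) / 269000 m = 5.537e-04 mm/s.
R = 5.537e-04 × 3600 × 24 = 47.8 mm/day.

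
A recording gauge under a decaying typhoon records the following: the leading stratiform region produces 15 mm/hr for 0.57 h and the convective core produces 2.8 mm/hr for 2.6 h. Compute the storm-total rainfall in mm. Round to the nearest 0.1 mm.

total ≈ 15.8 mm

Total = Σ Rᵢ Δtᵢ = 15 × 0.57 + 2.8 × 2.6
      = 8.55 + 7.28 = 15.8 mm.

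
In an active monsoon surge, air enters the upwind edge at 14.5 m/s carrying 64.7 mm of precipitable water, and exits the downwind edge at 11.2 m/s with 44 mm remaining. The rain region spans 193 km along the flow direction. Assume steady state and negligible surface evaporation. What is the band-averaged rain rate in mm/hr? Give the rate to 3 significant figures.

Column moisture flux per unit crosswind length is F = V × PW.
Inflow: F_in = 14.5 × 64.7 = 938.15 mm·m/s
Outflow: F_out = 11.2 × 44 = 492.8 mm·m/s
Steady-state rate R = (F_in − F_out)/L = (938.15 − 492.8) / 193000 m = 2.308e-03 mm/s.
R = 2.308e-03 × 3600 = 8.31 mm/hr.

R ≈ 8.31 mm/hr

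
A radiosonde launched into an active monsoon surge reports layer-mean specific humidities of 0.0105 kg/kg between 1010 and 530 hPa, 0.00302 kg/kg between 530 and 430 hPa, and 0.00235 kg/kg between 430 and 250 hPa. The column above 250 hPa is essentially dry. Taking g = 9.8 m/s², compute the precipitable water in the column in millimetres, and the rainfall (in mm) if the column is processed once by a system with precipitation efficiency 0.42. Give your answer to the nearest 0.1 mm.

PW ≈ 58.8 mm; rainfall ≈ 24.7 mm

Precipitable water is the column-integrated vapour mass per unit area: PW = (1/g) Σ q̄ Δp, with q in kg/kg and Δp in Pa (1 kg/m² of water = 1 mm).
Layer 1010–530 hPa: Δp = 480 hPa = 48000 Pa, q̄ = 0.0105 kg/kg → 0.0105 × 48000 / 9.8 = 51.43 mm
Layer 530–430 hPa: Δp = 100 hPa = 10000 Pa, q̄ = 0.00302 kg/kg → 0.00302 × 10000 / 9.8 = 3.08 mm
Layer 430–250 hPa: Δp = 180 hPa = 18000 Pa, q̄ = 0.00235 kg/kg → 0.00235 × 18000 / 9.8 = 4.32 mm
PW = 51.43 + 3.08 + 4.32 = 58.83 ≈ 58.8 mm.
Rainfall = ε × PW = 0.42 × 58.8 = 24.7 mm.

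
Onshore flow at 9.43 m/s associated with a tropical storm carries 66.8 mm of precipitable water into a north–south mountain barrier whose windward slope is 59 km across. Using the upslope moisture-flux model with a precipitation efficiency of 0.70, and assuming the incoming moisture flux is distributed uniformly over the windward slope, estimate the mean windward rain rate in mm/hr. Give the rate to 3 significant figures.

Incoming column moisture flux per unit ridge length: F = V × PW = 9.43 × 66.8 = 629.924 mm·m/s.
Spread over the 59 km slope with efficiency ε = 0.70: R = ε·F/W = 0.70 × 629.924 / 59000 m = 7.474e-03 mm/s.
R = 7.474e-03 × 3600 = 26.9 mm/hr.

R ≈ 26.9 mm/hr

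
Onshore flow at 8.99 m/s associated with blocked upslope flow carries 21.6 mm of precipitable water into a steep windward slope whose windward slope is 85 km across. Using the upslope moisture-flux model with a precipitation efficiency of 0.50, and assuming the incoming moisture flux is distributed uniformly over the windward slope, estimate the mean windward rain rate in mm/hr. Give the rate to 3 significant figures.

R ≈ 4.11 mm/hr

Incoming column moisture flux per unit ridge length: F = V × PW = 8.99 × 21.6 = 194.184 mm·m/s.
Spread over the 85 km slope with efficiency ε = 0.50: R = ε·F/W = 0.50 × 194.184 / 85000 m = 1.142e-03 mm/s.
R = 1.142e-03 × 3600 = 4.11 mm/hr.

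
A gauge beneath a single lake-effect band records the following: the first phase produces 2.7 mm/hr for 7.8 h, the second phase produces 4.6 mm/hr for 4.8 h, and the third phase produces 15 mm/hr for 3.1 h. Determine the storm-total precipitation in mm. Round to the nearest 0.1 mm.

total ≈ 89.6 mm

Total = Σ Rᵢ Δtᵢ = 2.7 × 7.8 + 4.6 × 4.8 + 15 × 3.1
      = 21.06 + 22.08 + 46.5 = 89.6 mm.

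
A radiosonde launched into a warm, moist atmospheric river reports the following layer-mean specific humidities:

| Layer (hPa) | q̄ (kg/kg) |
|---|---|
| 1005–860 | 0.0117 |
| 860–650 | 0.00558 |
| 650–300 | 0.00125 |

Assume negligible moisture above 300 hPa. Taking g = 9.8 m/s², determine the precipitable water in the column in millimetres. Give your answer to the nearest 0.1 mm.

Precipitable water is the column-integrated vapour mass per unit area: PW = (1/g) Σ q̄ Δp, with q in kg/kg and Δp in Pa (1 kg/m² of water = 1 mm).
Layer 1005–860 hPa: Δp = 145 hPa = 14500 Pa, q̄ = 0.0117 kg/kg → 0.0117 × 14500 / 9.8 = 17.31 mm
Layer 860–650 hPa: Δp = 210 hPa = 21000 Pa, q̄ = 0.00558 kg/kg → 0.00558 × 21000 / 9.8 = 11.96 mm
Layer 650–300 hPa: Δp = 350 hPa = 35000 Pa, q̄ = 0.00125 kg/kg → 0.00125 × 35000 / 9.8 = 4.46 mm
PW = 17.31 + 11.96 + 4.46 = 33.73 ≈ 33.7 mm.

PW ≈ 33.7 mm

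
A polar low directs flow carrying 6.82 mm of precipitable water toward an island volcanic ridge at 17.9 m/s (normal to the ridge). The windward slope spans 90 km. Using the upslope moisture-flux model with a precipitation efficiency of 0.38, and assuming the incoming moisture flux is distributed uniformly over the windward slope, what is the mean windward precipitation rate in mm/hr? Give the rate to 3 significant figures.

Incoming column moisture flux per unit ridge length: F = V × PW = 17.9 × 6.82 = 122.078 mm·m/s.
Spread over the 90 km slope with efficiency ε = 0.38: R = ε·F/W = 0.38 × 122.078 / 90000 m = 5.154e-04 mm/s.
R = 5.154e-04 × 3600 = 1.86 mm/hr.

R ≈ 1.86 mm/hr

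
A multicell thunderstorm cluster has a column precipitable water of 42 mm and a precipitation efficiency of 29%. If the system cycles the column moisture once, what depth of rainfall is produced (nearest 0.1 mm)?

rainfall ≈ 12.2 mm

Rainfall = ε × PW = 0.29 × 42 = 12.2 mm.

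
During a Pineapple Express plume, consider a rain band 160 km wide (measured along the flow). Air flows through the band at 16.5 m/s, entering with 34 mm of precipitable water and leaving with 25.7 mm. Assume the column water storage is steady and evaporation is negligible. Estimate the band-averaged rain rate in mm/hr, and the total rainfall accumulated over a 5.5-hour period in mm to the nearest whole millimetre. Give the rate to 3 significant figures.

R ≈ 3.08 mm/hr; total ≈ 17 mm

Column moisture flux per unit crosswind length is F = V × PW.
Inflow: F_in = 16.5 × 34 = 561 mm·m/s
Outflow: F_out = 16.5 × 25.7 = 424.05 mm·m/s
Steady-state rate R = (F_in − F_out)/L = (561 − 424.05) / 160000 m = 8.559e-04 mm/s.
R = 8.559e-04 × 3600 = 3.08 mm/hr.
Over 5.5 h: total = 3.08 × 5.5 = 16.94 ≈ 17 mm.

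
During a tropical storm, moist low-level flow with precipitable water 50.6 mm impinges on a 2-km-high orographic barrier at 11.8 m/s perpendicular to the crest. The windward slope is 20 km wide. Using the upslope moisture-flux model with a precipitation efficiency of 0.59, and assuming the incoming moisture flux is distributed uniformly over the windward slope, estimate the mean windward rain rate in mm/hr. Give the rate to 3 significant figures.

R ≈ 63.4 mm/hr

Incoming column moisture flux per unit ridge length: F = V × PW = 11.8 × 50.6 = 597.08 mm·m/s.
Spread over the 20 km slope with efficiency ε = 0.59: R = ε·F/W = 0.59 × 597.08 / 20000 m = 1.761e-02 mm/s.
R = 1.761e-02 × 3600 = 63.4 mm/hr.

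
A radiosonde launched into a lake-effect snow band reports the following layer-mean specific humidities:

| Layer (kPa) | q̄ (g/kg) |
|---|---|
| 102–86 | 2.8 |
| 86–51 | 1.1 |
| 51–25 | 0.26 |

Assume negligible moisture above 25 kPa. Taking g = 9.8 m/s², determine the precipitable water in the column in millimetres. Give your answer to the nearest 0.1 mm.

PW ≈ 9.2 mm

Precipitable water is the column-integrated vapour mass per unit area: PW = (1/g) Σ q̄ Δp, with q in kg/kg and Δp in Pa (1 kg/m² of water = 1 mm).
Layer 102–86 kPa: Δp = 160 hPa = 16000 Pa, q̄ = 0.0028 kg/kg → 0.0028 × 16000 / 9.8 = 4.57 mm
Layer 86–51 kPa: Δp = 350 hPa = 35000 Pa, q̄ = 0.0011 kg/kg → 0.0011 × 35000 / 9.8 = 3.93 mm
Layer 51–25 kPa: Δp = 260 hPa = 26000 Pa, q̄ = 0.00026 kg/kg → 0.00026 × 26000 / 9.8 = 0.69 mm
PW = 4.57 + 3.93 + 0.69 = 9.19 ≈ 9.2 mm.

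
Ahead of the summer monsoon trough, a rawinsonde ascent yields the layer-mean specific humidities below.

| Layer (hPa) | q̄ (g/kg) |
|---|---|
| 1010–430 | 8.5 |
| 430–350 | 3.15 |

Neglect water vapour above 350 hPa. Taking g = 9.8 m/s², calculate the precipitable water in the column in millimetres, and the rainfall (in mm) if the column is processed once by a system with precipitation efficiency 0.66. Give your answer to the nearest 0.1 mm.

Precipitable water is the column-integrated vapour mass per unit area: PW = (1/g) Σ q̄ Δp, with q in kg/kg and Δp in Pa (1 kg/m² of water = 1 mm).
Layer 1010–430 hPa: Δp = 580 hPa = 58000 Pa, q̄ = 0.0085 kg/kg → 0.0085 × 58000 / 9.8 = 50.31 mm
Layer 430–350 hPa: Δp = 80 hPa = 8000 Pa, q̄ = 0.00315 kg/kg → 0.00315 × 8000 / 9.8 = 2.57 mm
PW = 50.31 + 2.57 = 52.88 ≈ 52.9 mm.
Rainfall = ε × PW = 0.66 × 52.9 = 34.9 mm.

PW ≈ 52.9 mm; rainfall ≈ 34.9 mm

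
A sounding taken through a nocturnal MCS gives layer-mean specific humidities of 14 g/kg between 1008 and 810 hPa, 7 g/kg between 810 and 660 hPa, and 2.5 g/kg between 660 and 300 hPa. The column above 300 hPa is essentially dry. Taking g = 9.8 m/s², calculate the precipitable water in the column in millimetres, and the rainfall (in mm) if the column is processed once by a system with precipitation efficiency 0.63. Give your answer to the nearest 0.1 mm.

Precipitable water is the column-integrated vapour mass per unit area: PW = (1/g) Σ q̄ Δp, with q in kg/kg and Δp in Pa (1 kg/m² of water = 1 mm).
Layer 1008–810 hPa: Δp = 198 hPa = 19800 Pa, q̄ = 0.014 kg/kg → 0.014 × 19800 / 9.8 = 28.29 mm
Layer 810–660 hPa: Δp = 150 hPa = 15000 Pa, q̄ = 0.007 kg/kg → 0.007 × 15000 / 9.8 = 10.71 mm
Layer 660–300 hPa: Δp = 360 hPa = 36000 Pa, q̄ = 0.0025 kg/kg → 0.0025 × 36000 / 9.8 = 9.18 mm
PW = 28.29 + 10.71 + 9.18 = 48.18 ≈ 48.2 mm.
Rainfall = ε × PW = 0.63 × 48.2 = 30.4 mm.

PW ≈ 48.2 mm; rainfall ≈ 30.4 mm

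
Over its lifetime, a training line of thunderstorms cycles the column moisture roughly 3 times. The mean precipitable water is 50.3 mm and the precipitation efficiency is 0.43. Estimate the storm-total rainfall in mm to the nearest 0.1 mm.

rainfall ≈ 64.9 mm

Each cycle deposits ε × PW = 0.43 × 50.3 = 21.629 mm.
Over 3 cycles: 3 × 21.629 = 64.9 mm.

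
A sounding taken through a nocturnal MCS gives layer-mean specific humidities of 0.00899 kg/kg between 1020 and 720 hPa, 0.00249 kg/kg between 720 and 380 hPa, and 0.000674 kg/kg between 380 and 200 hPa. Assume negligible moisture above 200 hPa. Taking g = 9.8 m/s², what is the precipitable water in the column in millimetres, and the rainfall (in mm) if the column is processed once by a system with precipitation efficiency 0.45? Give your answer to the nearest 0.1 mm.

Precipitable water is the column-integrated vapour mass per unit area: PW = (1/g) Σ q̄ Δp, with q in kg/kg and Δp in Pa (1 kg/m² of water = 1 mm).
Layer 1020–720 hPa: Δp = 300 hPa = 30000 Pa, q̄ = 0.00899 kg/kg → 0.00899 × 30000 / 9.8 = 27.52 mm
Layer 720–380 hPa: Δp = 340 hPa = 34000 Pa, q̄ = 0.00249 kg/kg → 0.00249 × 34000 / 9.8 = 8.64 mm
Layer 380–200 hPa: Δp = 180 hPa = 18000 Pa, q̄ = 0.000674 kg/kg → 0.000674 × 18000 / 9.8 = 1.24 mm
PW = 27.52 + 8.64 + 1.24 = 37.40 ≈ 37.4 mm.
Rainfall = ε × PW = 0.45 × 37.4 = 16.8 mm.

PW ≈ 37.4 mm; rainfall ≈ 16.8 mm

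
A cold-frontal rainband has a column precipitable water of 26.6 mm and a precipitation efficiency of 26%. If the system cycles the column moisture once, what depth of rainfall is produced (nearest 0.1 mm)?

Rainfall = ε × PW = 0.26 × 26.6 = 6.9 mm.

rainfall ≈ 6.9 mm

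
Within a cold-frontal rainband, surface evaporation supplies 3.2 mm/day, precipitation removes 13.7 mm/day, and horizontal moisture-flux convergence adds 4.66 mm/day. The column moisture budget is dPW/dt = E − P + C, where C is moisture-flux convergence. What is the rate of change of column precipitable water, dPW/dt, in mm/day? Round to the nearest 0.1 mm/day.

dPW/dt = E − P + C = 3.2 − 13.7 + (4.66) = -5.8 mm/day.

dPW/dt ≈ -5.8 mm/day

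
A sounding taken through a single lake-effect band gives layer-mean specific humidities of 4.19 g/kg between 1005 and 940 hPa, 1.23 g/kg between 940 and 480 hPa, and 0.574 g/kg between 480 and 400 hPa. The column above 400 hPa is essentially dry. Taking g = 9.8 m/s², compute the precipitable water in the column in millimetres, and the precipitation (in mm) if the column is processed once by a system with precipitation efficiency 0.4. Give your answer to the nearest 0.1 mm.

Precipitable water is the column-integrated vapour mass per unit area: PW = (1/g) Σ q̄ Δp, with q in kg/kg and Δp in Pa (1 kg/m² of water = 1 mm).
Layer 1005–940 hPa: Δp = 65 hPa = 6500 Pa, q̄ = 0.00419 kg/kg → 0.00419 × 6500 / 9.8 = 2.78 mm
Layer 940–480 hPa: Δp = 460 hPa = 46000 Pa, q̄ = 0.00123 kg/kg → 0.00123 × 46000 / 9.8 = 5.77 mm
Layer 480–400 hPa: Δp = 80 hPa = 8000 Pa, q̄ = 0.000574 kg/kg → 0.000574 × 8000 / 9.8 = 0.47 mm
PW = 2.78 + 5.77 + 0.47 = 9.02 ≈ 9.0 mm.
Precipitation = ε × PW = 0.4 × 9.0 = 3.6 mm.

PW ≈ 9.0 mm; precipitation ≈ 3.6 mm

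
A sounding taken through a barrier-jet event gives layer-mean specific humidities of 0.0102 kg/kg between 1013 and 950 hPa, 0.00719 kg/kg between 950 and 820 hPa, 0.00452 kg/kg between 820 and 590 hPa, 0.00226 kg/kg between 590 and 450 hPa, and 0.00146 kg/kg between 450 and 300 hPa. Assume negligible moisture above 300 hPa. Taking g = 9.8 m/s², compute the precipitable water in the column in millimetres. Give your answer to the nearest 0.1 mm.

PW ≈ 32.2 mm

Precipitable water is the column-integrated vapour mass per unit area: PW = (1/g) Σ q̄ Δp, with q in kg/kg and Δp in Pa (1 kg/m² of water = 1 mm).
Layer 1013–950 hPa: Δp = 63 hPa = 6300 Pa, q̄ = 0.0102 kg/kg → 0.0102 × 6300 / 9.8 = 6.56 mm
Layer 950–820 hPa: Δp = 130 hPa = 13000 Pa, q̄ = 0.00719 kg/kg → 0.00719 × 13000 / 9.8 = 9.54 mm
Layer 820–590 hPa: Δp = 230 hPa = 23000 Pa, q̄ = 0.00452 kg/kg → 0.00452 × 23000 / 9.8 = 10.61 mm
Layer 590–450 hPa: Δp = 140 hPa = 14000 Pa, q̄ = 0.00226 kg/kg → 0.00226 × 14000 / 9.8 = 3.23 mm
Layer 450–300 hPa: Δp = 150 hPa = 15000 Pa, q̄ = 0.00146 kg/kg → 0.00146 × 15000 / 9.8 = 2.23 mm
PW = 6.56 + 9.54 + 10.61 + 3.23 + 2.23 = 32.17 ≈ 32.2 mm.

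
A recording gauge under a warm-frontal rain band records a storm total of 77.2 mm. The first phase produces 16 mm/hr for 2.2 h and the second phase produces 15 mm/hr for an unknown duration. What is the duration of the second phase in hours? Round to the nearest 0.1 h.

Known phases: 16 × 2.2 = 35.2 mm.
Remaining depth = 77.2 − 35.2 = 42 mm.
Duration = 42 / 15 = 2.8 h.

duration ≈ 2.8 h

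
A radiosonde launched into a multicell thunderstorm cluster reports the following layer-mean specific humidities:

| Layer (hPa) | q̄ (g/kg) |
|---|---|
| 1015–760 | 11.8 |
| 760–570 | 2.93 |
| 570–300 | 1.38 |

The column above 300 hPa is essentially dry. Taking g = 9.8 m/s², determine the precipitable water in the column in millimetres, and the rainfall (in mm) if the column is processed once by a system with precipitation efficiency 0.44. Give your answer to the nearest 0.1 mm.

PW ≈ 40.2 mm; rainfall ≈ 17.7 mm

Precipitable water is the column-integrated vapour mass per unit area: PW = (1/g) Σ q̄ Δp, with q in kg/kg and Δp in Pa (1 kg/m² of water = 1 mm).
Layer 1015–760 hPa: Δp = 255 hPa = 25500 Pa, q̄ = 0.0118 kg/kg → 0.0118 × 25500 / 9.8 = 30.70 mm
Layer 760–570 hPa: Δp = 190 hPa = 19000 Pa, q̄ = 0.00293 kg/kg → 0.00293 × 19000 / 9.8 = 5.68 mm
Layer 570–300 hPa: Δp = 270 hPa = 27000 Pa, q̄ = 0.00138 kg/kg → 0.00138 × 27000 / 9.8 = 3.80 mm
PW = 30.70 + 5.68 + 3.80 = 40.18 ≈ 40.2 mm.
Rainfall = ε × PW = 0.44 × 40.2 = 17.7 mm.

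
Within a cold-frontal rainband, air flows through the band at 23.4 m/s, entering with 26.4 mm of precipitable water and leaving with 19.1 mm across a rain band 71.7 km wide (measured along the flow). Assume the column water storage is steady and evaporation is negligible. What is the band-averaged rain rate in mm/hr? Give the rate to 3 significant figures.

Column moisture flux per unit crosswind length is F = V × PW.
Inflow: F_in = 23.4 × 26.4 = 617.76 mm·m/s
Outflow: F_out = 23.4 × 19.1 = 446.94 mm·m/s
Steady-state rate R = (F_in − F_out)/L = (617.76 − 446.94) / 71700 m = 2.382e-03 mm/s.
R = 2.382e-03 × 3600 = 8.58 mm/hr.

R ≈ 8.58 mm/hr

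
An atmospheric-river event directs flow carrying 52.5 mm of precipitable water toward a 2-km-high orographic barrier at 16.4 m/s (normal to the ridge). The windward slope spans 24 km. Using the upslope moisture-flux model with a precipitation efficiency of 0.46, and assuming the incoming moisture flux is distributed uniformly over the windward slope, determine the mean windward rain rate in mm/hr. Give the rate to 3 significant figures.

Incoming column moisture flux per unit ridge length: F = V × PW = 16.4 × 52.5 = 861 mm·m/s.
Spread over the 24 km slope with efficiency ε = 0.46: R = ε·F/W = 0.46 × 861 / 24000 m = 1.650e-02 mm/s.
R = 1.650e-02 × 3600 = 59.4 mm/hr.

R ≈ 59.4 mm/hr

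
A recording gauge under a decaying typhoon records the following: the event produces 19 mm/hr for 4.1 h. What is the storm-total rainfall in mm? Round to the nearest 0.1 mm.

Total = Σ Rᵢ Δtᵢ = 19 × 4.1
      = 77.9 = 77.9 mm.

total ≈ 77.9 mm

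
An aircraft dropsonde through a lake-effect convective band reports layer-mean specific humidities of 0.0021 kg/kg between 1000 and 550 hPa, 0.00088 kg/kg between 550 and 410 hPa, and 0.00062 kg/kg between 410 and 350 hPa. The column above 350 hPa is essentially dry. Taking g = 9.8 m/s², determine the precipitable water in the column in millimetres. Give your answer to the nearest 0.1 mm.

Precipitable water is the column-integrated vapour mass per unit area: PW = (1/g) Σ q̄ Δp, with q in kg/kg and Δp in Pa (1 kg/m² of water = 1 mm).
Layer 1000–550 hPa: Δp = 450 hPa = 45000 Pa, q̄ = 0.0021 kg/kg → 0.0021 × 45000 / 9.8 = 9.64 mm
Layer 550–410 hPa: Δp = 140 hPa = 14000 Pa, q̄ = 0.00088 kg/kg → 0.00088 × 14000 / 9.8 = 1.26 mm
Layer 410–350 hPa: Δp = 60 hPa = 6000 Pa, q̄ = 0.00062 kg/kg → 0.00062 × 6000 / 9.8 = 0.38 mm
PW = 9.64 + 1.26 + 0.38 = 11.28 ≈ 11.3 mm.

PW ≈ 11.3 mm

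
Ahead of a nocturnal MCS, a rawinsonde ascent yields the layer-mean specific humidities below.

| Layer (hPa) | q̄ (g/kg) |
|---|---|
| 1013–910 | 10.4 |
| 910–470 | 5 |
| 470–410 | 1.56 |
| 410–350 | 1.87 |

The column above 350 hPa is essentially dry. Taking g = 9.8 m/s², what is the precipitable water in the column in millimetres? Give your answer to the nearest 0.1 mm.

Precipitable water is the column-integrated vapour mass per unit area: PW = (1/g) Σ q̄ Δp, with q in kg/kg and Δp in Pa (1 kg/m² of water = 1 mm).
Layer 1013–910 hPa: Δp = 103 hPa = 10300 Pa, q̄ = 0.0104 kg/kg → 0.0104 × 10300 / 9.8 = 10.93 mm
Layer 910–470 hPa: Δp = 440 hPa = 44000 Pa, q̄ = 0.005 kg/kg → 0.005 × 44000 / 9.8 = 22.45 mm
Layer 470–410 hPa: Δp = 60 hPa = 6000 Pa, q̄ = 0.00156 kg/kg → 0.00156 × 6000 / 9.8 = 0.96 mm
Layer 410–350 hPa: Δp = 60 hPa = 6000 Pa, q̄ = 0.00187 kg/kg → 0.00187 × 6000 / 9.8 = 1.14 mm
PW = 10.93 + 22.45 + 0.96 + 1.14 = 35.48 ≈ 35.5 mm.

PW ≈ 35.5 mm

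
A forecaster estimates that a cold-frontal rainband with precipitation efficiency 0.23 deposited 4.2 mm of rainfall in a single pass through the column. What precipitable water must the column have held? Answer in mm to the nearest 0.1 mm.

PW = rainfall / ε = 4.2 / 0.23 = 18.3 mm.

PW ≈ 18.3 mm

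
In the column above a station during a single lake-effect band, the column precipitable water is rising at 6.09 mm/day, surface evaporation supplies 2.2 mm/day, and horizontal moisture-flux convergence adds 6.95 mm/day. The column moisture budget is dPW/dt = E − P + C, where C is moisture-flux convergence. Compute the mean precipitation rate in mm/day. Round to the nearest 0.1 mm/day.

P ≈ 3.1 mm/day

dPW/dt = +6.09 mm/day.
P = E + C − dPW/dt = 2.2 + (6.95) − (+6.09) = 3.1 mm/day.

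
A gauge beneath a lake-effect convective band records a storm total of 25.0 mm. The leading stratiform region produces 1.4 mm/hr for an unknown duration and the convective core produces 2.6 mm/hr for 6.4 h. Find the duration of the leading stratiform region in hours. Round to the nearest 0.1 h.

duration ≈ 6.0 h

Known phases: 2.6 × 6.4 = 16.64 mm.
Remaining depth = 25.0 − 16.64 = 8.36 mm.
Duration = 8.36 / 1.4 = 6.0 h.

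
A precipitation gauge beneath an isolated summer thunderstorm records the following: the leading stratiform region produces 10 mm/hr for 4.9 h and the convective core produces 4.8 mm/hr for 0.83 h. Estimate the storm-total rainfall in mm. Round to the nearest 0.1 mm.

Total = Σ Rᵢ Δtᵢ = 10 × 4.9 + 4.8 × 0.83
      = 49 + 3.984 = 53.0 mm.

total ≈ 53.0 mm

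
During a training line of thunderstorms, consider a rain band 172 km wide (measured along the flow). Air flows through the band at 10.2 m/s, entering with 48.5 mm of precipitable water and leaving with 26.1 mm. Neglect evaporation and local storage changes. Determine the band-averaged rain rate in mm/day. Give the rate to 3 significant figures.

Column moisture flux per unit crosswind length is F = V × PW.
Inflow: F_in = 10.2 × 48.5 = 494.7 mm·m/s
Outflow: F_out = 10.2 × 26.1 = 266.22 mm·m/s
Steady-state rate R = (F_in − F_out)/L = (494.7 − 266.22) / 172000 m = 1.328e-03 mm/s.
R = 1.328e-03 × 3600 × 24 = 115 mm/day.

R ≈ 115 mm/day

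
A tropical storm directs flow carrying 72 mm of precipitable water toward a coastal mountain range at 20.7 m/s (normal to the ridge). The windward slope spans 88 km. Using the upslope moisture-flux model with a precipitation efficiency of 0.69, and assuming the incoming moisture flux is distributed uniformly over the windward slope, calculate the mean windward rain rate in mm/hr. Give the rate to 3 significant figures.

Incoming column moisture flux per unit ridge length: F = V × PW = 20.7 × 72 = 1490.4 mm·m/s.
Spread over the 88 km slope with efficiency ε = 0.69: R = ε·F/W = 0.69 × 1490.4 / 88000 m = 1.169e-02 mm/s.
R = 1.169e-02 × 3600 = 42.1 mm/hr.

R ≈ 42.1 mm/hr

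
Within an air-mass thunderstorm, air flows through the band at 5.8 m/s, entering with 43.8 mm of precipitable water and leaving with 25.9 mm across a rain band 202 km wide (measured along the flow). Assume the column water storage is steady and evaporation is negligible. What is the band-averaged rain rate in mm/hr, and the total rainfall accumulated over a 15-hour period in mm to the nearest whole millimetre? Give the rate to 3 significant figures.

R ≈ 1.85 mm/hr; total ≈ 28 mm

Column moisture flux per unit crosswind length is F = V × PW.
Inflow: F_in = 5.8 × 43.8 = 254.04 mm·m/s
Outflow: F_out = 5.8 × 25.9 = 150.22 mm·m/s
Steady-state rate R = (F_in − F_out)/L = (254.04 − 150.22) / 202000 m = 5.140e-04 mm/s.
R = 5.140e-04 × 3600 = 1.85 mm/hr.
Over 15 h: total = 1.85 × 15 = 27.75 ≈ 28 mm.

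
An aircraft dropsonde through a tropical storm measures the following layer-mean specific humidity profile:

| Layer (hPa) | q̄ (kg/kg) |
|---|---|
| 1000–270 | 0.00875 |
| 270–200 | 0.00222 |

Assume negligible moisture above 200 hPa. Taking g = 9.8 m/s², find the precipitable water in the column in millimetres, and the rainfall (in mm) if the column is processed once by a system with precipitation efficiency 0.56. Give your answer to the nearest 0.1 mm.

Precipitable water is the column-integrated vapour mass per unit area: PW = (1/g) Σ q̄ Δp, with q in kg/kg and Δp in Pa (1 kg/m² of water = 1 mm).
Layer 1000–270 hPa: Δp = 730 hPa = 73000 Pa, q̄ = 0.00875 kg/kg → 0.00875 × 73000 / 9.8 = 65.18 mm
Layer 270–200 hPa: Δp = 70 hPa = 7000 Pa, q̄ = 0.00222 kg/kg → 0.00222 × 7000 / 9.8 = 1.59 mm
PW = 65.18 + 1.59 = 66.77 ≈ 66.8 mm.
Rainfall = ε × PW = 0.56 × 66.8 = 37.4 mm.

PW ≈ 66.8 mm; rainfall ≈ 37.4 mm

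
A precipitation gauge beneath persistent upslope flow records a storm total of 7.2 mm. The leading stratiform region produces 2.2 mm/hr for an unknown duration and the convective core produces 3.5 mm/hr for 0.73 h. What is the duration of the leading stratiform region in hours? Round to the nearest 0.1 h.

Known phases: 3.5 × 0.73 = 2.555 mm.
Remaining depth = 7.2 − 2.555 = 4.645 mm.
Duration = 4.645 / 2.2 = 2.1 h.

duration ≈ 2.1 h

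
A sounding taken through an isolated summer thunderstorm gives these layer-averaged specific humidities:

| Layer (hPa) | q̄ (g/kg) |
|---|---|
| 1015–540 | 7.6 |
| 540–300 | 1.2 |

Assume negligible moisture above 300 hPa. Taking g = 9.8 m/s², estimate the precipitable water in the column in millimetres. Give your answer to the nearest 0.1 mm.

PW ≈ 39.8 mm

Precipitable water is the column-integrated vapour mass per unit area: PW = (1/g) Σ q̄ Δp, with q in kg/kg and Δp in Pa (1 kg/m² of water = 1 mm).
Layer 1015–540 hPa: Δp = 475 hPa = 47500 Pa, q̄ = 0.0076 kg/kg → 0.0076 × 47500 / 9.8 = 36.84 mm
Layer 540–300 hPa: Δp = 240 hPa = 24000 Pa, q̄ = 0.0012 kg/kg → 0.0012 × 24000 / 9.8 = 2.94 mm
PW = 36.84 + 2.94 = 39.78 ≈ 39.8 mm.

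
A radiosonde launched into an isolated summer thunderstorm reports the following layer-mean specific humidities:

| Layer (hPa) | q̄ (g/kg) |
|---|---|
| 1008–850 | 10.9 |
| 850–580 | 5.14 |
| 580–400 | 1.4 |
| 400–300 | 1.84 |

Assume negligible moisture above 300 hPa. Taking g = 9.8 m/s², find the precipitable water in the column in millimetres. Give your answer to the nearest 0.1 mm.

PW ≈ 36.2 mm

Precipitable water is the column-integrated vapour mass per unit area: PW = (1/g) Σ q̄ Δp, with q in kg/kg and Δp in Pa (1 kg/m² of water = 1 mm).
Layer 1008–850 hPa: Δp = 158 hPa = 15800 Pa, q̄ = 0.0109 kg/kg → 0.0109 × 15800 / 9.8 = 17.57 mm
Layer 850–580 hPa: Δp = 270 hPa = 27000 Pa, q̄ = 0.00514 kg/kg → 0.00514 × 27000 / 9.8 = 14.16 mm
Layer 580–400 hPa: Δp = 180 hPa = 18000 Pa, q̄ = 0.0014 kg/kg → 0.0014 × 18000 / 9.8 = 2.57 mm
Layer 400–300 hPa: Δp = 100 hPa = 10000 Pa, q̄ = 0.00184 kg/kg → 0.00184 × 10000 / 9.8 = 1.88 mm
PW = 17.57 + 14.16 + 2.57 + 1.88 = 36.18 ≈ 36.2 mm.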